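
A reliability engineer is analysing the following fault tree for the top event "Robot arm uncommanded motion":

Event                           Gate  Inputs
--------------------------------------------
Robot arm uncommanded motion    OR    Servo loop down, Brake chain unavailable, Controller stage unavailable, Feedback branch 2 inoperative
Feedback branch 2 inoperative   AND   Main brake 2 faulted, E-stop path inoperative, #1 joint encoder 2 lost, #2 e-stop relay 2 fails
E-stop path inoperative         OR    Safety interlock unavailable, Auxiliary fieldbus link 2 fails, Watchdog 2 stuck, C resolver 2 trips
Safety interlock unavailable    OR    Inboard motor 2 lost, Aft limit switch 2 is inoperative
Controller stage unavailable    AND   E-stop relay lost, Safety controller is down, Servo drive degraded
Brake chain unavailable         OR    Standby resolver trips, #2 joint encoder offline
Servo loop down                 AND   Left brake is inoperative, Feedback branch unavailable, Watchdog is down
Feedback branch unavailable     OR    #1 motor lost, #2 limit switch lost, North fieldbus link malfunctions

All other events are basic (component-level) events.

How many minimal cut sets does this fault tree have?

11

Feedback branch unavailable [OR]: union of children's cut sets → 3 cut set(s).
Servo loop down [AND]: one cut set from each child combined → 1 × 3 × 1 = 3 cut set(s).
Brake chain unavailable [OR]: union of children's cut sets → 2 cut set(s).
Controller stage unavailable [AND]: one cut set from each child combined → 1 × 1 × 1 = 1 cut set(s).
Safety interlock unavailable [OR]: union of children's cut sets → 2 cut set(s).
E-stop path inoperative [OR]: union of children's cut sets → 5 cut set(s).
Feedback branch 2 inoperative [AND]: one cut set from each child combined → 1 × 5 × 1 × 1 = 5 cut set(s).
Robot arm uncommanded motion [OR]: union of children's cut sets → 11 cut set(s).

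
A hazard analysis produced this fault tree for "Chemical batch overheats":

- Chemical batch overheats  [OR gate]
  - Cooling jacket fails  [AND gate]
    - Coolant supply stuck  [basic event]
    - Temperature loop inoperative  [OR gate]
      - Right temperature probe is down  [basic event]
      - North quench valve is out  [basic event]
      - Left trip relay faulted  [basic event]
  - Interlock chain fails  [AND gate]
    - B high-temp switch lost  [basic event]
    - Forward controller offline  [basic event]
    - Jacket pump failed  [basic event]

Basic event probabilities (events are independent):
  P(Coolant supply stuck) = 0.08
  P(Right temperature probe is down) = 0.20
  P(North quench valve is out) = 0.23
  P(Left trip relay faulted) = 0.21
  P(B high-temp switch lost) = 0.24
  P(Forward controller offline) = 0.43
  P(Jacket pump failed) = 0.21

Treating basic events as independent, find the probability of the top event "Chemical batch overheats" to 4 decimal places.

P(Temperature loop inoperative) [OR] = 1 − (1−0.20) × (1−0.23) × (1−0.21) = 0.513360
P(Cooling jacket fails) [AND] = 0.08 × 0.513360 = 0.041069
P(Interlock chain fails) [AND] = 0.24 × 0.43 × 0.21 = 0.021672
P(Chemical batch overheats) [OR] = 1 − (1−0.041069) × (1−0.021672) = 0.061851
Rounded to 4 decimal places: P(Chemical batch overheats) ≈ 0.0619.

0.0619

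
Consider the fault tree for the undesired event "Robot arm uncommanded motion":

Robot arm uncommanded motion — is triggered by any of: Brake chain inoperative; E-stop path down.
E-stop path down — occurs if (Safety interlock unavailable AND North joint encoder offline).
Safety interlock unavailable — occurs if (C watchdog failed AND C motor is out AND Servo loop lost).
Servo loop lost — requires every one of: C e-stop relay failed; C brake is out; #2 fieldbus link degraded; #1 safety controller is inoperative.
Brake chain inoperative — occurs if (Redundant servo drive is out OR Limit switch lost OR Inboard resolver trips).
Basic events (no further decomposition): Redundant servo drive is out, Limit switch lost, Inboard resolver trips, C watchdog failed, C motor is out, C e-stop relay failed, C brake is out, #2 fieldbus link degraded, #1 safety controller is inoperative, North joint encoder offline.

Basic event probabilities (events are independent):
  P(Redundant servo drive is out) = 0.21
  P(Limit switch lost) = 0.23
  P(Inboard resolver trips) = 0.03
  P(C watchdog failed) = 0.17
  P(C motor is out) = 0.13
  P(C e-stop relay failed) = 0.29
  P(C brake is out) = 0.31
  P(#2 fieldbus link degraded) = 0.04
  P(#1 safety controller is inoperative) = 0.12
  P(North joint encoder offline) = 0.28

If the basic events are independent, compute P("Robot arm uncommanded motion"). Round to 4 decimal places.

P(Brake chain inoperative) [OR] = 1 − (1−0.21) × (1−0.23) × (1−0.03) = 0.409949
P(Servo loop lost) [AND] = 0.29 × 0.31 × 0.04 × 0.12 = 0.000432
P(Safety interlock unavailable) [AND] = 0.17 × 0.13 × 0.000432 = 0.000010
P(E-stop path down) [AND] = 0.000010 × 0.28 = 0.000003
P(Robot arm uncommanded motion) [OR] = 1 − (1−0.409949) × (1−0.000003) = 0.409951
Rounded to 4 decimal places: P(Robot arm uncommanded motion) ≈ 0.4100.

0.4100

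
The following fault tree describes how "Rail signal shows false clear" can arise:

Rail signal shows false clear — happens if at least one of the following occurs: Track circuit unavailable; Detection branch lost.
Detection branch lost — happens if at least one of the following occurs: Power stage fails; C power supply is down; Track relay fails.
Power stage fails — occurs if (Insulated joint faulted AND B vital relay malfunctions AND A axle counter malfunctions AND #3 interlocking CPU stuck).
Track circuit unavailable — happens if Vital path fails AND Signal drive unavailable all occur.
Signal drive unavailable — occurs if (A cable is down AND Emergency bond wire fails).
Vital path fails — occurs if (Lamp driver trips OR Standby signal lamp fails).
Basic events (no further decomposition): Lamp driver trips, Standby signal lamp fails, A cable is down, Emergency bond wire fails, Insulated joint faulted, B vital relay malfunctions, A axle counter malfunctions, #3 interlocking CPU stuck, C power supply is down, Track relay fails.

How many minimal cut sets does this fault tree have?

Vital path fails [OR]: union of children's cut sets → 2 cut set(s).
Signal drive unavailable [AND]: one cut set from each child combined → 1 × 1 = 1 cut set(s).
Track circuit unavailable [AND]: one cut set from each child combined → 2 × 1 = 2 cut set(s).
Power stage fails [AND]: one cut set from each child combined → 1 × 1 × 1 × 1 = 1 cut set(s).
Detection branch lost [OR]: union of children's cut sets → 3 cut set(s).
Rail signal shows false clear [OR]: union of children's cut sets → 5 cut set(s).
Minimal cut sets: {A cable is down, Emergency bond wire fails, Lamp driver trips}; {A cable is down, Emergency bond wire fails, Standby signal lamp fails}; {#3 interlocking CPU stuck, A axle counter malfunctions, B vital relay malfunctions, Insulated joint faulted}; {C power supply is down}; {Track relay fails}.

5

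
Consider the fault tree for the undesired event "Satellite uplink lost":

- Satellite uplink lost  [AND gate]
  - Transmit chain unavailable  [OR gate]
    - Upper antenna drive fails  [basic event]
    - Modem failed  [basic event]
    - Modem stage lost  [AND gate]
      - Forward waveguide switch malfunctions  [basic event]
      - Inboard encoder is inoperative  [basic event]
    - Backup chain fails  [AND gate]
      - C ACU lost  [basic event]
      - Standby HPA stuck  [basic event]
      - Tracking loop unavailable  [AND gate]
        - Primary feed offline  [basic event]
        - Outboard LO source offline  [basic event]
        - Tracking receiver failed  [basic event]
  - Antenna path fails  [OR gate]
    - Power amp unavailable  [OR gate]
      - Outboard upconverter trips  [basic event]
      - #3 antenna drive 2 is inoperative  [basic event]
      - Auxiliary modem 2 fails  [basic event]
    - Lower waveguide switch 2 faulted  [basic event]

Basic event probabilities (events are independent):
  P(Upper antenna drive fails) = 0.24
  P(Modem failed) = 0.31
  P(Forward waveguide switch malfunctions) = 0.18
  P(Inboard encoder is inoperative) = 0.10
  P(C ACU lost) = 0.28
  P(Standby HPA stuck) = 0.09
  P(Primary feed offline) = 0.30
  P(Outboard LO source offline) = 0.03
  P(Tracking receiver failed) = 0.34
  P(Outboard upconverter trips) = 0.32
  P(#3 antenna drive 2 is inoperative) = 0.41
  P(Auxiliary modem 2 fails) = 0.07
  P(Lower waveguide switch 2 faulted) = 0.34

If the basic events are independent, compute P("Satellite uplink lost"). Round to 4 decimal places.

0.3656

P(Modem stage lost) [AND] = 0.18 × 0.10 = 0.018000
P(Tracking loop unavailable) [AND] = 0.30 × 0.03 × 0.34 = 0.003060
P(Backup chain fails) [AND] = 0.28 × 0.09 × 0.003060 = 0.000077
P(Transmit chain unavailable) [OR] = 1 − (1−0.24) × (1−0.31) × (1−0.018000) × (1−0.000077) = 0.485079
P(Power amp unavailable) [OR] = 1 − (1−0.32) × (1−0.41) × (1−0.07) = 0.626884
P(Antenna path fails) [OR] = 1 − (1−0.626884) × (1−0.34) = 0.753743
P(Satellite uplink lost) [AND] = 0.485079 × 0.753743 = 0.365625
Rounded to 4 decimal places: P(Satellite uplink lost) ≈ 0.3656.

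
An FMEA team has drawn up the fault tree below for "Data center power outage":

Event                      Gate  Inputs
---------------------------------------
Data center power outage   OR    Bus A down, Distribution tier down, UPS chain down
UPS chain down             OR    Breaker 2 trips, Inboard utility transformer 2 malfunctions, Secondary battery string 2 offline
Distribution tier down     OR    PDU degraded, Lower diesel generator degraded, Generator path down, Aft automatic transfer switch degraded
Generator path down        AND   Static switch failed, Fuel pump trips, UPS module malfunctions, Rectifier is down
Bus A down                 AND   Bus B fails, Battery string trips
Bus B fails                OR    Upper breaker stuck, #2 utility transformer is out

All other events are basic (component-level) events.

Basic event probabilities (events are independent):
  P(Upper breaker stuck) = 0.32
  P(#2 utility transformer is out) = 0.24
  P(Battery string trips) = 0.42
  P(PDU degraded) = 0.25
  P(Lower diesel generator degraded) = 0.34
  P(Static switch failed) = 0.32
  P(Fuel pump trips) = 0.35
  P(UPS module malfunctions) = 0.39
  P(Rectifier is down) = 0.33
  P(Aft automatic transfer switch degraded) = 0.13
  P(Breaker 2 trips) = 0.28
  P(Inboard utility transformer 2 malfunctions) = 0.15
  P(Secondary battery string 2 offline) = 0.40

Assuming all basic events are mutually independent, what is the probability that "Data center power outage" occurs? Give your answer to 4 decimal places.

P(Bus B fails) [OR] = 1 − (1−0.32) × (1−0.24) = 0.483200
P(Bus A down) [AND] = 0.483200 × 0.42 = 0.202944
P(Generator path down) [AND] = 0.32 × 0.35 × 0.39 × 0.33 = 0.014414
P(Distribution tier down) [OR] = 1 − (1−0.25) × (1−0.34) × (1−0.014414) × (1−0.13) = 0.575557
P(UPS chain down) [OR] = 1 − (1−0.28) × (1−0.15) × (1−0.40) = 0.632800
P(Data center power outage) [OR] = 1 − (1−0.202944) × (1−0.575557) × (1−0.632800) = 0.875774
Rounded to 4 decimal places: P(Data center power outage) ≈ 0.8758.

0.8758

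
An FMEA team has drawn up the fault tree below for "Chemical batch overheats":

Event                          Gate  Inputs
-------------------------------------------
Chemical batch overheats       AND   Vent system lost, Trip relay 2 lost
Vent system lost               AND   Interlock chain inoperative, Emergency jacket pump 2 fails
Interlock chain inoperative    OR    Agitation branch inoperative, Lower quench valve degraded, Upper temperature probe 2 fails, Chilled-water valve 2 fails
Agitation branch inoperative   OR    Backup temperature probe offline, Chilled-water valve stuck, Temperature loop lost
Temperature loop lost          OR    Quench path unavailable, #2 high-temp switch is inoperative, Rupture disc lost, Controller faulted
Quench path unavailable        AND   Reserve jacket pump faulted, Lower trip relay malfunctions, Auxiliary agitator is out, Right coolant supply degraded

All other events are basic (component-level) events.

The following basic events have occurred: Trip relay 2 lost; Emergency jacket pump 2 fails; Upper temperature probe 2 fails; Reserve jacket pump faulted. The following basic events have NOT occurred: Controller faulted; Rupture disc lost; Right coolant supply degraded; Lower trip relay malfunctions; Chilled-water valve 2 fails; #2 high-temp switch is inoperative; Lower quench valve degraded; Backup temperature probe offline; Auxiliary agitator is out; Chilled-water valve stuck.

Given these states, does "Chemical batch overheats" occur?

Yes

Quench path unavailable [AND]: Reserve jacket pump faulted=occurs, Lower trip relay malfunctions=not, Auxiliary agitator is out=not, Right coolant supply degraded=not → not all inputs occur → does not occur.
Temperature loop lost [OR]: Quench path unavailable=not, #2 high-temp switch is inoperative=not, Rupture disc lost=not, Controller faulted=not → no input occurs → does not occur.
Agitation branch inoperative [OR]: Backup temperature probe offline=not, Chilled-water valve stuck=not, Temperature loop lost=not → no input occurs → does not occur.
Interlock chain inoperative [OR]: Agitation branch inoperative=not, Lower quench valve degraded=not, Upper temperature probe 2 fails=occurs, Chilled-water valve 2 fails=not → at least one input occurs → occurs.
Vent system lost [AND]: Interlock chain inoperative=occurs, Emergency jacket pump 2 fails=occurs → all inputs occur → occurs.
Chemical batch overheats [AND]: Vent system lost=occurs, Trip relay 2 lost=occurs → all inputs occur → occurs.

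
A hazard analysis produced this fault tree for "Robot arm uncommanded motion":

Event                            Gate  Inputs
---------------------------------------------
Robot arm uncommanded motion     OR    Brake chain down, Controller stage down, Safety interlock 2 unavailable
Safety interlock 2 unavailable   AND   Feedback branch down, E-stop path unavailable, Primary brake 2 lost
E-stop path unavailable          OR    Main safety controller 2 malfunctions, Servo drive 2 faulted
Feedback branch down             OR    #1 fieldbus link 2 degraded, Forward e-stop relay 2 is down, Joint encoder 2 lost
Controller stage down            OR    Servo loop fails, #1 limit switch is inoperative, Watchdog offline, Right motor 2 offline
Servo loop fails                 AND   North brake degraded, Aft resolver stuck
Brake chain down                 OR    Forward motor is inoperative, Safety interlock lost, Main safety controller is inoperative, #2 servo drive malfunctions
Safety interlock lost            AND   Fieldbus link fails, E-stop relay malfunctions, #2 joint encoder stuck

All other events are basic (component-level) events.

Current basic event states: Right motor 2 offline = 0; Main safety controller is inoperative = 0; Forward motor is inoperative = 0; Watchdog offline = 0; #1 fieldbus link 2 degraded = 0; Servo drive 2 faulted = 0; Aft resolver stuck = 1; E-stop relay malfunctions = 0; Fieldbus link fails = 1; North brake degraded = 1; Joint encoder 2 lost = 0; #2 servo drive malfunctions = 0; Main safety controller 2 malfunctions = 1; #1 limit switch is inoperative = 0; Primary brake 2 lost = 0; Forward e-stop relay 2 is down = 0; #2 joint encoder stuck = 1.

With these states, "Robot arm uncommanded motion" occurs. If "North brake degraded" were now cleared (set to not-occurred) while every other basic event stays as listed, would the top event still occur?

Counterfactual: set "North brake degraded" to not occurred.
Safety interlock lost [AND]: Fieldbus link fails=occurs, E-stop relay malfunctions=not, #2 joint encoder stuck=occurs → not all inputs occur → does not occur.
Brake chain down [OR]: Forward motor is inoperative=not, Safety interlock lost=not, Main safety controller is inoperative=not, #2 servo drive malfunctions=not → no input occurs → does not occur.
Servo loop fails [AND]: North brake degraded=not, Aft resolver stuck=occurs → not all inputs occur → does not occur.
Controller stage down [OR]: Servo loop fails=not, #1 limit switch is inoperative=not, Watchdog offline=not, Right motor 2 offline=not → no input occurs → does not occur.
Feedback branch down [OR]: #1 fieldbus link 2 degraded=not, Forward e-stop relay 2 is down=not, Joint encoder 2 lost=not → no input occurs → does not occur.
E-stop path unavailable [OR]: Main safety controller 2 malfunctions=occurs, Servo drive 2 faulted=not → at least one input occurs → occurs.
Safety interlock 2 unavailable [AND]: Feedback branch down=not, E-stop path unavailable=occurs, Primary brake 2 lost=not → not all inputs occur → does not occur.
Robot arm uncommanded motion [OR]: Brake chain down=not, Controller stage down=not, Safety interlock 2 unavailable=not → no input occurs → does not occur.

No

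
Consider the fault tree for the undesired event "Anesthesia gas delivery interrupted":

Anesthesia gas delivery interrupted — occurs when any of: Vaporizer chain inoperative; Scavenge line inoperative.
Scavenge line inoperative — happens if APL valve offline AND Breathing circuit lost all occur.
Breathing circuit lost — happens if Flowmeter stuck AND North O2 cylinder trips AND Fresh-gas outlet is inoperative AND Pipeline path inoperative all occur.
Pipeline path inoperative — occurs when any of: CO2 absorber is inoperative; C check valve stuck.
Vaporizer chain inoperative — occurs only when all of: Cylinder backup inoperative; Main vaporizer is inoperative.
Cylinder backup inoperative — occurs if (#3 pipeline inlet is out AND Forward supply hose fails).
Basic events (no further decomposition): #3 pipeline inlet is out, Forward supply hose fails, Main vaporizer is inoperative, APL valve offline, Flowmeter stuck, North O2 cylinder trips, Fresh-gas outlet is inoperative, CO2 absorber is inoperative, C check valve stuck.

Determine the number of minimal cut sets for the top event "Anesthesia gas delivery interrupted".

3

Cylinder backup inoperative [AND]: one cut set from each child combined → 1 × 1 = 1 cut set(s).
Vaporizer chain inoperative [AND]: one cut set from each child combined → 1 × 1 = 1 cut set(s).
Pipeline path inoperative [OR]: union of children's cut sets → 2 cut set(s).
Breathing circuit lost [AND]: one cut set from each child combined → 1 × 1 × 1 × 2 = 2 cut set(s).
Scavenge line inoperative [AND]: one cut set from each child combined → 1 × 2 = 2 cut set(s).
Anesthesia gas delivery interrupted [OR]: union of children's cut sets → 3 cut set(s).
Minimal cut sets: {#3 pipeline inlet is out, Forward supply hose fails, Main vaporizer is inoperative}; {APL valve offline, CO2 absorber is inoperative, Flowmeter stuck, Fresh-gas outlet is inoperative, North O2 cylinder trips}; {APL valve offline, C check valve stuck, Flowmeter stuck, Fresh-gas outlet is inoperative, North O2 cylinder trips}.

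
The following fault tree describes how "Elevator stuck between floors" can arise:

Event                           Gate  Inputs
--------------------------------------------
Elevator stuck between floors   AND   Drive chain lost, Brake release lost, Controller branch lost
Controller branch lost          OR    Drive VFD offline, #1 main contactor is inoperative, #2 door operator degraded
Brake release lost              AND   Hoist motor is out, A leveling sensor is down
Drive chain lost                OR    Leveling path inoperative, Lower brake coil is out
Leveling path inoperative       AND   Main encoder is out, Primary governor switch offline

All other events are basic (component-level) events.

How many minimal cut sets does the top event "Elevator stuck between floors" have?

6

Leveling path inoperative [AND]: one cut set from each child combined → 1 × 1 = 1 cut set(s).
Drive chain lost [OR]: union of children's cut sets → 2 cut set(s).
Brake release lost [AND]: one cut set from each child combined → 1 × 1 = 1 cut set(s).
Controller branch lost [OR]: union of children's cut sets → 3 cut set(s).
Elevator stuck between floors [AND]: one cut set from each child combined → 2 × 1 × 3 = 6 cut set(s).
Minimal cut sets: {A leveling sensor is down, Drive VFD offline, Hoist motor is out, Main encoder is out, Primary governor switch offline}; {#1 main contactor is inoperative, A leveling sensor is down, Hoist motor is out, Main encoder is out, Primary governor switch offline}; {#2 door operator degraded, A leveling sensor is down, Hoist motor is out, Main encoder is out, Primary governor switch offline}; {A leveling sensor is down, Drive VFD offline, Hoist motor is out, Lower brake coil is out}; {#1 main contactor is inoperative, A leveling sensor is down, Hoist motor is out, Lower brake coil is out}; {#2 door operator degraded, A leveling sensor is down, Hoist motor is out, Lower brake coil is out}.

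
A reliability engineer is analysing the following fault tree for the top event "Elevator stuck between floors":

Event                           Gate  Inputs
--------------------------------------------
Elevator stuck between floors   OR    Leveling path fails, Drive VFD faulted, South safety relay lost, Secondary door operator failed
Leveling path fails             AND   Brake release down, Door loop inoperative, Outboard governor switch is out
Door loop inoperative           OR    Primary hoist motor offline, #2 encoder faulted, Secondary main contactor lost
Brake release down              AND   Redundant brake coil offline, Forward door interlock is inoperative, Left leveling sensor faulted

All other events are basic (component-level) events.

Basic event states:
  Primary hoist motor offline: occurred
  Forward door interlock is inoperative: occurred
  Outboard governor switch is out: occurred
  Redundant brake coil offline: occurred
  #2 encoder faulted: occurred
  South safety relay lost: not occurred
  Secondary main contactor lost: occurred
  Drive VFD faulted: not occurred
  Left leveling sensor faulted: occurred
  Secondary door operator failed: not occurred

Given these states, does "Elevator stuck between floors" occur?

Yes

Brake release down [AND]: Redundant brake coil offline=occurs, Forward door interlock is inoperative=occurs, Left leveling sensor faulted=occurs → all inputs occur → occurs.
Door loop inoperative [OR]: Primary hoist motor offline=occurs, #2 encoder faulted=occurs, Secondary main contactor lost=occurs → at least one input occurs → occurs.
Leveling path fails [AND]: Brake release down=occurs, Door loop inoperative=occurs, Outboard governor switch is out=occurs → all inputs occur → occurs.
Elevator stuck between floors [OR]: Leveling path fails=occurs, Drive VFD faulted=not, South safety relay lost=not, Secondary door operator failed=not → at least one input occurs → occurs.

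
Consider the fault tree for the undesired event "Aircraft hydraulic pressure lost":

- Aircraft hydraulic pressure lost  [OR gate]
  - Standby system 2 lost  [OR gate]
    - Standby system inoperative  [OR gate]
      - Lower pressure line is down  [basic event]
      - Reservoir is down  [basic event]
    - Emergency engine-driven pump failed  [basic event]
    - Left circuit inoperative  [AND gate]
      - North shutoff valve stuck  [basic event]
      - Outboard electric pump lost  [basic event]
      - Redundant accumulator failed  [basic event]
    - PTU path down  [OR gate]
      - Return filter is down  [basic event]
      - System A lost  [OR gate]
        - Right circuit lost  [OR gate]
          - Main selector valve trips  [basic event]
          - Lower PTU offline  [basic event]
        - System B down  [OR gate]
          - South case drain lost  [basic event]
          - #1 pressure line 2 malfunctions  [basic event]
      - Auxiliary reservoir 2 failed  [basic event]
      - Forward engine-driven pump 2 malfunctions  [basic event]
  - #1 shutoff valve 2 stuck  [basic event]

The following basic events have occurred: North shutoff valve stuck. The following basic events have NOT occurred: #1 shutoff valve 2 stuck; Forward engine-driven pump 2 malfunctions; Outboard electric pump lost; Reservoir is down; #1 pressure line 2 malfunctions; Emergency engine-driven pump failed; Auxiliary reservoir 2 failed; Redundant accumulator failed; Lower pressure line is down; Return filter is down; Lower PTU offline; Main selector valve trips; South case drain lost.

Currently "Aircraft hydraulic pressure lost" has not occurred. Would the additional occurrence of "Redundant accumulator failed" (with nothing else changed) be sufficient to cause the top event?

Counterfactual: set "Redundant accumulator failed" to occurred.
Standby system inoperative [OR]: Lower pressure line is down=not, Reservoir is down=not → no input occurs → does not occur.
Left circuit inoperative [AND]: North shutoff valve stuck=occurs, Outboard electric pump lost=not, Redundant accumulator failed=occurs → not all inputs occur → does not occur.
Right circuit lost [OR]: Main selector valve trips=not, Lower PTU offline=not → no input occurs → does not occur.
System B down [OR]: South case drain lost=not, #1 pressure line 2 malfunctions=not → no input occurs → does not occur.
System A lost [OR]: Right circuit lost=not, System B down=not → no input occurs → does not occur.
PTU path down [OR]: Return filter is down=not, System A lost=not, Auxiliary reservoir 2 failed=not, Forward engine-driven pump 2 malfunctions=not → no input occurs → does not occur.
Standby system 2 lost [OR]: Standby system inoperative=not, Emergency engine-driven pump failed=not, Left circuit inoperative=not, PTU path down=not → no input occurs → does not occur.
Aircraft hydraulic pressure lost [OR]: Standby system 2 lost=not, #1 shutoff valve 2 stuck=not → no input occurs → does not occur.

No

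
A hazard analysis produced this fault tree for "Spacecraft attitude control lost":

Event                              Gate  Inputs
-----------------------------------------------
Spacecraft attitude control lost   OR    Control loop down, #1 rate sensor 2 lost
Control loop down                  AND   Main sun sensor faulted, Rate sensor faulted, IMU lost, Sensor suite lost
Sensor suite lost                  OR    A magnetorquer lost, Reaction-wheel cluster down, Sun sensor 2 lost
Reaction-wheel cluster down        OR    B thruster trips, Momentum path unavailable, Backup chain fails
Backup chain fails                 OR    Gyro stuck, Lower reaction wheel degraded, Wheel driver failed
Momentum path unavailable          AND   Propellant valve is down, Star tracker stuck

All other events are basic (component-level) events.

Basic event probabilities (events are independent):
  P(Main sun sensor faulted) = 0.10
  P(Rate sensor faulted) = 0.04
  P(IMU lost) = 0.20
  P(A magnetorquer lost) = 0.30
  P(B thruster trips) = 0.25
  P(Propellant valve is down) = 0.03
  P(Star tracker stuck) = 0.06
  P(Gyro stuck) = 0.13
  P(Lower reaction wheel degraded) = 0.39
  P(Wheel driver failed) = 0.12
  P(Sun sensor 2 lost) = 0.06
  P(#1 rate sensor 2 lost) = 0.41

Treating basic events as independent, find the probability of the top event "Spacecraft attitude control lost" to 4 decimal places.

0.4104

P(Momentum path unavailable) [AND] = 0.03 × 0.06 = 0.001800
P(Backup chain fails) [OR] = 1 − (1−0.13) × (1−0.39) × (1−0.12) = 0.532984
P(Reaction-wheel cluster down) [OR] = 1 − (1−0.25) × (1−0.001800) × (1−0.532984) = 0.650368
P(Sensor suite lost) [OR] = 1 − (1−0.30) × (1−0.650368) × (1−0.06) = 0.769942
P(Control loop down) [AND] = 0.10 × 0.04 × 0.20 × 0.769942 = 0.000616
P(Spacecraft attitude control lost) [OR] = 1 − (1−0.000616) × (1−0.41) = 0.410363
Rounded to 4 decimal places: P(Spacecraft attitude control lost) ≈ 0.4104.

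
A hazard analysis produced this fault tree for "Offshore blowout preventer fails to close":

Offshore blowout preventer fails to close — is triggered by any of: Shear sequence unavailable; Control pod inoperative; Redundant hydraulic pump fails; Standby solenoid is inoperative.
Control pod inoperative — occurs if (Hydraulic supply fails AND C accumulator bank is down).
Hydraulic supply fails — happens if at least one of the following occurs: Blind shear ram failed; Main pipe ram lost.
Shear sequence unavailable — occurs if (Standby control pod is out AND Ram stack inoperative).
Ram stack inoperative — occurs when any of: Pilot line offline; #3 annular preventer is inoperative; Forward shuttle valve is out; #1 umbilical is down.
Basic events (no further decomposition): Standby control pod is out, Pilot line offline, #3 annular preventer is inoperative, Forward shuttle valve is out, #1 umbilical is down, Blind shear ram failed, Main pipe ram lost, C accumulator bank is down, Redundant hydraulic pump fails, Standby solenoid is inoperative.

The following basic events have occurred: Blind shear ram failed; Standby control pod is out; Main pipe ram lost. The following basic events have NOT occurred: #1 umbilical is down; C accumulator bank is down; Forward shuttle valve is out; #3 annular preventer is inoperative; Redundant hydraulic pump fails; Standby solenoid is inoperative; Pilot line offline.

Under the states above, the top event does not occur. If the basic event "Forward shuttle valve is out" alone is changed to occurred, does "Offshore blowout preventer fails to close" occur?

Yes

Counterfactual: set "Forward shuttle valve is out" to occurred.
Ram stack inoperative [OR]: Pilot line offline=not, #3 annular preventer is inoperative=not, Forward shuttle valve is out=occurs, #1 umbilical is down=not → at least one input occurs → occurs.
Shear sequence unavailable [AND]: Standby control pod is out=occurs, Ram stack inoperative=occurs → all inputs occur → occurs.
Hydraulic supply fails [OR]: Blind shear ram failed=occurs, Main pipe ram lost=occurs → at least one input occurs → occurs.
Control pod inoperative [AND]: Hydraulic supply fails=occurs, C accumulator bank is down=not → not all inputs occur → does not occur.
Offshore blowout preventer fails to close [OR]: Shear sequence unavailable=occurs, Control pod inoperative=not, Redundant hydraulic pump fails=not, Standby solenoid is inoperative=not → at least one input occurs → occurs.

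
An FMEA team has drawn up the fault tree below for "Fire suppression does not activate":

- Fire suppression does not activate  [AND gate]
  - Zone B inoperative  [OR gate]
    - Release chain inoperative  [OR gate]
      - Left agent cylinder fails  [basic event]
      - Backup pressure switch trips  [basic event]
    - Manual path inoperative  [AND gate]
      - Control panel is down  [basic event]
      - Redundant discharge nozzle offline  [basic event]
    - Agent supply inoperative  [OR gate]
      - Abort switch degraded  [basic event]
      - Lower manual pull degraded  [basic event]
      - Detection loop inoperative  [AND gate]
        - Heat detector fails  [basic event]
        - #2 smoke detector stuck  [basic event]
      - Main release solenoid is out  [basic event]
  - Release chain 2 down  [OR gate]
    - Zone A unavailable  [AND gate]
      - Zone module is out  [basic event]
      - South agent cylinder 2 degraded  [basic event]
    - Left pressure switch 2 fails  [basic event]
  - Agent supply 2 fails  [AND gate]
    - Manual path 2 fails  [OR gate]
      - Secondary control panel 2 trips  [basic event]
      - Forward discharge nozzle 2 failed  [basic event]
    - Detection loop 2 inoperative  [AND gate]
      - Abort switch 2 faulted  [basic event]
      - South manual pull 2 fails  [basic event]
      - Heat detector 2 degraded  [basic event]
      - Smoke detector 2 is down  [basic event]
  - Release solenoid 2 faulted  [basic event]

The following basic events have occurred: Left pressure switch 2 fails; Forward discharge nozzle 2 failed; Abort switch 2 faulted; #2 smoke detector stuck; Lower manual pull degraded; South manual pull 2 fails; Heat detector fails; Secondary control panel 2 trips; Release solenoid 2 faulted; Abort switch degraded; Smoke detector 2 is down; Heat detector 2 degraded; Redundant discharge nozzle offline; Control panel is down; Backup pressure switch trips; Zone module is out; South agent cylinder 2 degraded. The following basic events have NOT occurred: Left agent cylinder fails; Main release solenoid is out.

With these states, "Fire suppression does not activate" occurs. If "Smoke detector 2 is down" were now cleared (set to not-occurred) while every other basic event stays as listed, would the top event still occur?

No

Counterfactual: set "Smoke detector 2 is down" to not occurred.
Release chain inoperative [OR]: Left agent cylinder fails=not, Backup pressure switch trips=occurs → at least one input occurs → occurs.
Manual path inoperative [AND]: Control panel is down=occurs, Redundant discharge nozzle offline=occurs → all inputs occur → occurs.
Detection loop inoperative [AND]: Heat detector fails=occurs, #2 smoke detector stuck=occurs → all inputs occur → occurs.
Agent supply inoperative [OR]: Abort switch degraded=occurs, Lower manual pull degraded=occurs, Detection loop inoperative=occurs, Main release solenoid is out=not → at least one input occurs → occurs.
Zone B inoperative [OR]: Release chain inoperative=occurs, Manual path inoperative=occurs, Agent supply inoperative=occurs → at least one input occurs → occurs.
Zone A unavailable [AND]: Zone module is out=occurs, South agent cylinder 2 degraded=occurs → all inputs occur → occurs.
Release chain 2 down [OR]: Zone A unavailable=occurs, Left pressure switch 2 fails=occurs → at least one input occurs → occurs.
Manual path 2 fails [OR]: Secondary control panel 2 trips=occurs, Forward discharge nozzle 2 failed=occurs → at least one input occurs → occurs.
Detection loop 2 inoperative [AND]: Abort switch 2 faulted=occurs, South manual pull 2 fails=occurs, Heat detector 2 degraded=occurs, Smoke detector 2 is down=not → not all inputs occur → does not occur.
Agent supply 2 fails [AND]: Manual path 2 fails=occurs, Detection loop 2 inoperative=not → not all inputs occur → does not occur.
Fire suppression does not activate [AND]: Zone B inoperative=occurs, Release chain 2 down=occurs, Agent supply 2 fails=not, Release solenoid 2 faulted=occurs → not all inputs occur → does not occur.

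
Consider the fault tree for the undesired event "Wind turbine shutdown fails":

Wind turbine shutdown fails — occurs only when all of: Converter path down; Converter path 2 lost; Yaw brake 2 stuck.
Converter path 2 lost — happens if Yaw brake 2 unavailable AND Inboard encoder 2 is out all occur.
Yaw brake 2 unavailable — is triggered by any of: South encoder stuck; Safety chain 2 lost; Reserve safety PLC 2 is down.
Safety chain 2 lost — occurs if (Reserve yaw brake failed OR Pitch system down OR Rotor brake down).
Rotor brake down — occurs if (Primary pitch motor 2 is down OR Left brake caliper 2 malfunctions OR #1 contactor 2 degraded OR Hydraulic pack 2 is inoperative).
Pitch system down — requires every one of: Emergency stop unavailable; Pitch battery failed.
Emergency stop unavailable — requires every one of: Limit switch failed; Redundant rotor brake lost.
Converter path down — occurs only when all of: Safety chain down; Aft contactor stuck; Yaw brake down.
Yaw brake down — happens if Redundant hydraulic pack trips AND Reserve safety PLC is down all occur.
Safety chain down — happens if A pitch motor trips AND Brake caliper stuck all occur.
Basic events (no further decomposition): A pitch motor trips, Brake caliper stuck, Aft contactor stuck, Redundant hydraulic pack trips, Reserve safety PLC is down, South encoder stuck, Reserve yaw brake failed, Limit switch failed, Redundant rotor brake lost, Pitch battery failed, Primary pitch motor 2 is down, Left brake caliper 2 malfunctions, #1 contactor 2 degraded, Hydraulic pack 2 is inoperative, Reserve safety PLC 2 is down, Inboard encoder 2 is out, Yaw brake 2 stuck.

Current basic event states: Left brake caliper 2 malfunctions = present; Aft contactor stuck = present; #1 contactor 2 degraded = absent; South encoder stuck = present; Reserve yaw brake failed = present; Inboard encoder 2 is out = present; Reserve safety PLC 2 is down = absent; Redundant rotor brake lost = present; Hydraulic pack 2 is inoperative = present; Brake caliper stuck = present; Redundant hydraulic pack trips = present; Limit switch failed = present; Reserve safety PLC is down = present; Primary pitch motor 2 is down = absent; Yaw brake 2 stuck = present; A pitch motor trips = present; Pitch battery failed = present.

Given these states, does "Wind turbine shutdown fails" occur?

Yes

Safety chain down [AND]: A pitch motor trips=occurs, Brake caliper stuck=occurs → all inputs occur → occurs.
Yaw brake down [AND]: Redundant hydraulic pack trips=occurs, Reserve safety PLC is down=occurs → all inputs occur → occurs.
Converter path down [AND]: Safety chain down=occurs, Aft contactor stuck=occurs, Yaw brake down=occurs → all inputs occur → occurs.
Emergency stop unavailable [AND]: Limit switch failed=occurs, Redundant rotor brake lost=occurs → all inputs occur → occurs.
Pitch system down [AND]: Emergency stop unavailable=occurs, Pitch battery failed=occurs → all inputs occur → occurs.
Rotor brake down [OR]: Primary pitch motor 2 is down=not, Left brake caliper 2 malfunctions=occurs, #1 contactor 2 degraded=not, Hydraulic pack 2 is inoperative=occurs → at least one input occurs → occurs.
Safety chain 2 lost [OR]: Reserve yaw brake failed=occurs, Pitch system down=occurs, Rotor brake down=occurs → at least one input occurs → occurs.
Yaw brake 2 unavailable [OR]: South encoder stuck=occurs, Safety chain 2 lost=occurs, Reserve safety PLC 2 is down=not → at least one input occurs → occurs.
Converter path 2 lost [AND]: Yaw brake 2 unavailable=occurs, Inboard encoder 2 is out=occurs → all inputs occur → occurs.
Wind turbine shutdown fails [AND]: Converter path down=occurs, Converter path 2 lost=occurs, Yaw brake 2 stuck=occurs → all inputs occur → occurs.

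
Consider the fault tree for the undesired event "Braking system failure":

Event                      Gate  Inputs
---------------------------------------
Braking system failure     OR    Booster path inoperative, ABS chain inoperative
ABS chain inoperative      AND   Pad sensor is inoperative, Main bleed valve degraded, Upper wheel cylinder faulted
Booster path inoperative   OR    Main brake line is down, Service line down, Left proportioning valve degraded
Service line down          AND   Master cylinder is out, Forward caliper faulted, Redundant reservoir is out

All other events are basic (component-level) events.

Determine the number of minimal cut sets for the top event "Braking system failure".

4

Service line down [AND]: one cut set from each child combined → 1 × 1 × 1 = 1 cut set(s).
Booster path inoperative [OR]: union of children's cut sets → 3 cut set(s).
ABS chain inoperative [AND]: one cut set from each child combined → 1 × 1 × 1 = 1 cut set(s).
Braking system failure [OR]: union of children's cut sets → 4 cut set(s).
Minimal cut sets: {Main brake line is down}; {Forward caliper faulted, Master cylinder is out, Redundant reservoir is out}; {Left proportioning valve degraded}; {Main bleed valve degraded, Pad sensor is inoperative, Upper wheel cylinder faulted}.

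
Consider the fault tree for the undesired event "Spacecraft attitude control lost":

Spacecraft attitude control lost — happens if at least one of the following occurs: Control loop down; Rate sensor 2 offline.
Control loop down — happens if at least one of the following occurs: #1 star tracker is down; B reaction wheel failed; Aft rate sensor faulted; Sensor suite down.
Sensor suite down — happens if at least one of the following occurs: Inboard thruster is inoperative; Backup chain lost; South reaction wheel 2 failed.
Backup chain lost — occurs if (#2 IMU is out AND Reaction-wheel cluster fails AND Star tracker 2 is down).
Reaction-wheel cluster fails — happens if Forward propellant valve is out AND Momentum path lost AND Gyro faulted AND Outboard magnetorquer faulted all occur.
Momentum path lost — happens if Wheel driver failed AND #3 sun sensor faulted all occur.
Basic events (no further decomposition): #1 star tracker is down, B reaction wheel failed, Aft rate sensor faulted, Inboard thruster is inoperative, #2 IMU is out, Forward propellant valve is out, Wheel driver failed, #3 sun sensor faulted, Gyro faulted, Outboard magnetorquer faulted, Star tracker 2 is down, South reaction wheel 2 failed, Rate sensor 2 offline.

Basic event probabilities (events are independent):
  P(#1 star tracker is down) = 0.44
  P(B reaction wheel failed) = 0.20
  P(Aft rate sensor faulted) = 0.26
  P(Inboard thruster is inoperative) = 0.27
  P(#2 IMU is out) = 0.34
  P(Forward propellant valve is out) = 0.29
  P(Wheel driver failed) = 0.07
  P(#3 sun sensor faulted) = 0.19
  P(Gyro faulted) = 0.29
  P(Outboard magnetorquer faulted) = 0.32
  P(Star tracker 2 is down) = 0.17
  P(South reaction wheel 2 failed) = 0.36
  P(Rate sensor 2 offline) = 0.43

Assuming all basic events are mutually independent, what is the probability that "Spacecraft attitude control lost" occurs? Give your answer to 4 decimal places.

0.9117

P(Momentum path lost) [AND] = 0.07 × 0.19 = 0.013300
P(Reaction-wheel cluster fails) [AND] = 0.29 × 0.013300 × 0.29 × 0.32 = 0.000358
P(Backup chain lost) [AND] = 0.34 × 0.000358 × 0.17 = 0.000021
P(Sensor suite down) [OR] = 1 − (1−0.27) × (1−0.000021) × (1−0.36) = 0.532810
P(Control loop down) [OR] = 1 − (1−0.44) × (1−0.20) × (1−0.26) × (1−0.532810) = 0.845117
P(Spacecraft attitude control lost) [OR] = 1 − (1−0.845117) × (1−0.43) = 0.911717
Rounded to 4 decimal places: P(Spacecraft attitude control lost) ≈ 0.9117.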